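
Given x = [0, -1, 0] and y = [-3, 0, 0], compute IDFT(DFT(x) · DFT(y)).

(x ⊛ y)[n] = Σ(m=0 to 2) x[m] · y[(n-m) mod 3]

Computing each output sample:
(x ⊛ y)[0] = 0
(x ⊛ y)[1] = 3
(x ⊛ y)[2] = 0

x ⊛ y = [0, 3, 0]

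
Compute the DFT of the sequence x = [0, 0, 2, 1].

X[k] = Σ(n=0 to 3) x[n] · ω_4^(nk)
where ω_4 = e^(-2πi/4)

Computing each X[k]:
X[0] = 3
X[1] = -2+1i
X[2] = 1
X[3] = -2-1i

X = [3, -2+1i, 1, -2-1i]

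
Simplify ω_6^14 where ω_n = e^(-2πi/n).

Since ω_6^6 = 1, powers reduce modulo 6.
14 mod 6 = 2
So ω_6^14 = ω_6^2 = e^(-2πi·2/6)

ω_6^14 = ω_6^2 = -0.5000-0.8660i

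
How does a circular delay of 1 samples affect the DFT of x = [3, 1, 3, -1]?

Time shift by 1: X_shifted[k] = ω_4^(1k) · X[k]
Shifted x = [-1, 3, 1, 3]

DFT(x[n-1]) = [6, -2, -6, -2]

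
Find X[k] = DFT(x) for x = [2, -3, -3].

X[k] = Σ(n=0 to 2) x[n] · ω_3^(nk)
where ω_3 = e^(-2πi/3)

Computing each X[k]:
X[0] = -4
X[1] = 5
X[2] = 5

X = [-4, 5, 5]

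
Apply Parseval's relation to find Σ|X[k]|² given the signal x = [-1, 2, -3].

Parseval: Σ|x[n]|² = (1/N)Σ|X[k]|², so Σ|X[k]|² = N·Σ|x[n]|² = 3·14.0000

Σ|X[k]|² = N·Σ|x[n]|² = 3·14.0000 = 42.0000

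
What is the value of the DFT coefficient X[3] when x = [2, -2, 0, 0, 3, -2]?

X[3] = Σ(n=0 to 5) x[n] · ω_6^(3n) where ω_6 = e^(-2πi/6)
= (2)·ω_6^0 + (-2)·ω_6^3 + (0)·ω_6^6 + (0)·ω_6^9 + (3)·ω_6^12 + (-2)·ω_6^15

X[3] = 9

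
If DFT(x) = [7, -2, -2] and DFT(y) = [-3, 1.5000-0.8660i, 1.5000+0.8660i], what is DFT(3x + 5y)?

By linearity: DFT(3x + 5y) = 3·DFT(x) + 5·DFT(y)
= 3·[7, -2, -2] + 5·[-3, 1.5000-0.8660i, 1.5000+0.8660i]

Computing element-wise:
Z[0] = 3·(7) + 5·(-3) = 6
Z[1] = 3·(-2) + 5·(1.5000-0.8660i) = 1.5000-4.3300i
Z[2] = 3·(-2) + 5·(1.5000+0.8660i) = 1.5000+4.3300i

DFT(3x + 5y) = 3·X + 5·Y = [6, 1.5000-4.3300i, 1.5000+4.3300i]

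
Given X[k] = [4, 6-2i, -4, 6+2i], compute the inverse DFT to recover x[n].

x[n] = (1/4) Σ(k=0 to 3) X[k] · e^(2πikn/4)

Computing each x[n]:
x[0] = 3
x[1] = 3
x[2] = -3
x[3] = 1

x = [3, 3, -3, 1]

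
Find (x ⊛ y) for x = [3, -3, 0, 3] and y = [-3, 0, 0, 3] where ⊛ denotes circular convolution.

(x ⊛ y)[n] = Σ(m=0 to 3) x[m] · y[(n-m) mod 4]

Computing each output sample:
(x ⊛ y)[0] = -18
(x ⊛ y)[1] = 9
(x ⊛ y)[2] = 9
(x ⊛ y)[3] = 0

x ⊛ y = [-18, 9, 9, 0]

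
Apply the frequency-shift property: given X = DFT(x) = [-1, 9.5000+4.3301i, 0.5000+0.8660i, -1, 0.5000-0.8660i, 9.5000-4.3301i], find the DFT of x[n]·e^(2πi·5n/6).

Modulation property: DFT(ω_6^(-5n)·x[n]) = X[(k-5) mod 6], so circularly shift X by 5 positions.

X[k-5] = [9.5000+4.3301i, 0.5000+0.8660i, -1, 0.5000-0.8660i, 9.5000-4.3301i, -1]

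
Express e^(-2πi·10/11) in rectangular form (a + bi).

ω_11^10 = e^(-2πi·10/11)
= cos(-2π·10/11) + i·sin(-2π·10/11)
= cos(-20π/11) + i·sin(-20π/11)

ω_11^10 = cos(-20π/11) + i·sin(-20π/11) = 0.8413+0.5406i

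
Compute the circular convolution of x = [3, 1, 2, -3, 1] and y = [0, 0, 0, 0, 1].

(x ⊛ y)[n] = Σ(m=0 to 4) x[m] · y[(n-m) mod 5]

Computing each output sample:
(x ⊛ y)[0] = 1
(x ⊛ y)[1] = 2
(x ⊛ y)[2] = -3
(x ⊛ y)[3] = 1
(x ⊛ y)[4] = 3

x ⊛ y = [1, 2, -3, 1, 3]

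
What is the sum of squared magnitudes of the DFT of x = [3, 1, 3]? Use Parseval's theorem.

Parseval: Σ|x[n]|² = (1/N)Σ|X[k]|², so Σ|X[k]|² = N·Σ|x[n]|² = 3·19.0000

Σ|X[k]|² = N·Σ|x[n]|² = 3·19.0000 = 57.0000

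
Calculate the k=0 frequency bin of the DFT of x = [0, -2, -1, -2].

X[0] = Σ(n=0 to 3) x[n] · ω_4^0 = Σ x[n]
= (0) + (-2) + (-1) + (-2)

X[0] = -5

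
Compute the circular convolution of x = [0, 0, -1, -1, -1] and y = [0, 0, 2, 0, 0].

(x ⊛ y)[n] = Σ(m=0 to 4) x[m] · y[(n-m) mod 5]

Computing each output sample:
(x ⊛ y)[0] = -2
(x ⊛ y)[1] = -2
(x ⊛ y)[2] = 0
(x ⊛ y)[3] = 0
(x ⊛ y)[4] = -2

x ⊛ y = [-2, -2, 0, 0, -2]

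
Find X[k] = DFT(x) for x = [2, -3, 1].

X[k] = Σ(n=0 to 2) x[n] · ω_3^(nk)
where ω_3 = e^(-2πi/3)

Computing each X[k]:
X[0] = 0
X[1] = 3.0000+3.4641i
X[2] = 3.0000-3.4641i

X = [0, 3.0000+3.4641i, 3.0000-3.4641i]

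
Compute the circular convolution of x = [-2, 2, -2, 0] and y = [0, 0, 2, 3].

(x ⊛ y)[n] = Σ(m=0 to 3) x[m] · y[(n-m) mod 4]

Computing each output sample:
(x ⊛ y)[0] = 2
(x ⊛ y)[1] = -6
(x ⊛ y)[2] = -4
(x ⊛ y)[3] = -2

x ⊛ y = [2, -6, -4, -2]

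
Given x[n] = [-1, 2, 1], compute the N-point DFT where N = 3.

X[k] = Σ(n=0 to 2) x[n] · ω_3^(nk)
where ω_3 = e^(-2πi/3)

Computing each X[k]:
X[0] = 2
X[1] = -2.5000-0.8660i
X[2] = -2.5000+0.8660i

X = [2, -2.5000-0.8660i, -2.5000+0.8660i]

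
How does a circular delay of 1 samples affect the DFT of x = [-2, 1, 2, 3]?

Time shift by 1: X_shifted[k] = ω_4^(1k) · X[k]
Shifted x = [3, -2, 1, 2]

DFT(x[n-1]) = [4, 2+4i, 4, 2-4i]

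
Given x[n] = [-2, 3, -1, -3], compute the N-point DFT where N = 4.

X[k] = Σ(n=0 to 3) x[n] · ω_4^(nk)
where ω_4 = e^(-2πi/4)

Computing each X[k]:
X[0] = -3
X[1] = -1-6i
X[2] = -3
X[3] = -1+6i

X = [-3, -1-6i, -3, -1+6i]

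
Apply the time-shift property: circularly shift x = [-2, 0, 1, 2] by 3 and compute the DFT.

Time shift by 3: X_shifted[k] = ω_4^(3k) · X[k]
Shifted x = [0, 1, 2, -2]

DFT(x[n-3]) = [1, -2-3i, 3, -2+3i]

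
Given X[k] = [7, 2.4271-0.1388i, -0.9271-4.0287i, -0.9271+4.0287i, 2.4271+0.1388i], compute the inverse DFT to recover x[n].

x[n] = (1/5) Σ(k=0 to 4) X[k] · e^(2πikn/5)

Computing each x[n]:
x[0] = 2
x[1] = 3
x[2] = -1
x[3] = 2
x[4] = 1

x = [2, 3, -1, 2, 1]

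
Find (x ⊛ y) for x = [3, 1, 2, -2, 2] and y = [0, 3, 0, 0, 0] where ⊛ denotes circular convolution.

(x ⊛ y)[n] = Σ(m=0 to 4) x[m] · y[(n-m) mod 5]

Computing each output sample:
(x ⊛ y)[0] = 6
(x ⊛ y)[1] = 9
(x ⊛ y)[2] = 3
(x ⊛ y)[3] = 6
(x ⊛ y)[4] = -6

x ⊛ y = [6, 9, 3, 6, -6]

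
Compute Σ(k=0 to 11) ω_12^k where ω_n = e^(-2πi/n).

Sum of all nth roots of unity equals 0 for n > 1 (geometric series with r ≠ 1).

0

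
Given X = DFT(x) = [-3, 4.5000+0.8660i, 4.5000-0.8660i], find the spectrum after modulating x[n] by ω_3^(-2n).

Modulation property: DFT(ω_3^(-2n)·x[n]) = X[(k-2) mod 3], so circularly shift X by 2 positions.

X[k-2] = [4.5000+0.8660i, 4.5000-0.8660i, -3]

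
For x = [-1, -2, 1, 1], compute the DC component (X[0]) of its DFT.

X[0] = Σ(n=0 to 3) x[n] · ω_4^0 = Σ x[n]
= (-1) + (-2) + (1) + (1)

X[0] = -1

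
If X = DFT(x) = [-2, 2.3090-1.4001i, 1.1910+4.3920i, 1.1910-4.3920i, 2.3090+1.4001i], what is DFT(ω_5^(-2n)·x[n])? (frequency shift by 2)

Modulation property: DFT(ω_5^(-2n)·x[n]) = X[(k-2) mod 5], so circularly shift X by 2 positions.

X[k-2] = [1.1910-4.3920i, 2.3090+1.4001i, -2, 2.3090-1.4001i, 1.1910+4.3920i]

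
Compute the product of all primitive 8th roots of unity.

The primitive 8th roots of unity are ω_8^k for k coprime to 8: k ∈ {1, 3, 5, 7}
Their product equals the constant term of the cyclotomic polynomial Φ_8(x) up to sign.
For n ≥ 3, the product of all primitive nth roots of unity is 1. (For n=1 it is 1; for n=2 it is -1.)

1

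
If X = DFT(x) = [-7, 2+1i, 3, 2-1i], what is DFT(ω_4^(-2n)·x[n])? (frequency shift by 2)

Modulation property: DFT(ω_4^(-2n)·x[n]) = X[(k-2) mod 4], so circularly shift X by 2 positions.

X[k-2] = [3, 2-1i, -7, 2+1i]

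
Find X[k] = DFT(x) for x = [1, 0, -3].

X[k] = Σ(n=0 to 2) x[n] · ω_3^(nk)
where ω_3 = e^(-2πi/3)

Computing each X[k]:
X[0] = -2
X[1] = 2.5000-2.5981i
X[2] = 2.5000+2.5981i

X = [-2, 2.5000-2.5981i, 2.5000+2.5981i]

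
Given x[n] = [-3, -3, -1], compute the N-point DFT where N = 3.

X[k] = Σ(n=0 to 2) x[n] · ω_3^(nk)
where ω_3 = e^(-2πi/3)

Computing each X[k]:
X[0] = -7
X[1] = -1.0000+1.7321i
X[2] = -1.0000-1.7321i

X = [-7, -1.0000+1.7321i, -1.0000-1.7321i]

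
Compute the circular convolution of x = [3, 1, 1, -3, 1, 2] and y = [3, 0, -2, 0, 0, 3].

(x ⊛ y)[n] = Σ(m=0 to 5) x[m] · y[(n-m) mod 6]

Computing each output sample:
(x ⊛ y)[0] = 10
(x ⊛ y)[1] = 2
(x ⊛ y)[2] = -12
(x ⊛ y)[3] = -8
(x ⊛ y)[4] = 7
(x ⊛ y)[5] = 21

x ⊛ y = [10, 2, -12, -8, 7, 21]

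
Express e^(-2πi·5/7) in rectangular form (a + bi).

ω_7^5 = e^(-2πi·5/7)
= cos(-2π·5/7) + i·sin(-2π·5/7)
= cos(-10π/7) + i·sin(-10π/7)

ω_7^5 = cos(-10π/7) + i·sin(-10π/7) = -0.2225+0.9749i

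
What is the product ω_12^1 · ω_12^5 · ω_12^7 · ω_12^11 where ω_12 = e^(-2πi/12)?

The primitive 12th roots of unity are ω_12^k for k coprime to 12: k ∈ {1, 5, 7, 11}
Their product equals the constant term of the cyclotomic polynomial Φ_12(x) up to sign.
For n ≥ 3, the product of all primitive nth roots of unity is 1. (For n=1 it is 1; for n=2 it is -1.)

1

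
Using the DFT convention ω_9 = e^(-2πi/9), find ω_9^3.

ω_9^3 = e^(-2πi·3/9)
= cos(-2π·3/9) + i·sin(-2π·3/9)
= cos(-6π/9) + i·sin(-6π/9)

ω_9^3 = cos(-6π/9) + i·sin(-6π/9) = -0.5000-0.8660i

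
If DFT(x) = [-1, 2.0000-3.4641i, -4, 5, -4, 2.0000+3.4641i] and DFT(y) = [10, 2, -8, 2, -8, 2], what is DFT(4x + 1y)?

By linearity: DFT(4x + 1y) = 4·DFT(x) + 1·DFT(y)
= 4·[-1, 2.0000-3.4641i, -4, 5, -4, 2.0000+3.4641i] + 1·[10, 2, -8, 2, -8, 2]

Computing element-wise:
Z[0] = 4·(-1) + 1·(10) = 6
Z[1] = 4·(2.0000-3.4641i) + 1·(2) = 10.0000-13.8564i
Z[2] = 4·(-4) + 1·(-8) = -24
Z[3] = 4·(5) + 1·(2) = 22
Z[4] = 4·(-4) + 1·(-8) = -24
Z[5] = 4·(2.0000+3.4641i) + 1·(2) = 10.0000+13.8564i

DFT(4x + 1y) = 4·X + 1·Y = [6, 10.0000-13.8564i, -24, 22, -24, 10.0000+13.8564i]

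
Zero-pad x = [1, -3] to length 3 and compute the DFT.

Original 2-point DFT: [-2, 4]
Zero-padded 3-point DFT provides frequency interpolation.

DFT_3([x, 0, ...]) = [-2, 2.5000+2.5981i, 2.5000-2.5981i]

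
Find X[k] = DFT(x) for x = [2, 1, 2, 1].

X[k] = Σ(n=0 to 3) x[n] · ω_4^(nk)
where ω_4 = e^(-2πi/4)

Computing each X[k]:
X[0] = 6
X[1] = 0
X[2] = 2
X[3] = 0

X = [6, 0, 2, 0]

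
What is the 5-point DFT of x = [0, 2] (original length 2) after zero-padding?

Original 2-point DFT: [2, -2]
Zero-padded 5-point DFT provides frequency interpolation.

DFT_5([x, 0, ...]) = [2, 0.6180-1.9021i, -1.6180-1.1756i, -1.6180+1.1756i, 0.6180+1.9021i]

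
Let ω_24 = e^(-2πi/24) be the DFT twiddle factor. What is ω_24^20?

ω_24^20 = e^(-2πi·20/24)
= cos(-2π·20/24) + i·sin(-2π·20/24)
= cos(-40π/24) + i·sin(-40π/24)

ω_24^20 = cos(-40π/24) + i·sin(-40π/24) = 0.5000+0.8660i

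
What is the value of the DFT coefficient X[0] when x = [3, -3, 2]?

X[0] = Σ(n=0 to 2) x[n] · ω_3^0 = Σ x[n]
= (3) + (-3) + (2)

X[0] = 2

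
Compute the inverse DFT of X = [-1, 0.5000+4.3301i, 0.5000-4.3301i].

x[n] = (1/3) Σ(k=0 to 2) X[k] · e^(2πikn/3)

Computing each x[n]:
x[0] = 0
x[1] = -3
x[2] = 2

x = [0, -3, 2]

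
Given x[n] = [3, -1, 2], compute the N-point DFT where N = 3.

X[k] = Σ(n=0 to 2) x[n] · ω_3^(nk)
where ω_3 = e^(-2πi/3)

Computing each X[k]:
X[0] = 4
X[1] = 2.5000+2.5981i
X[2] = 2.5000-2.5981i

X = [4, 2.5000+2.5981i, 2.5000-2.5981i]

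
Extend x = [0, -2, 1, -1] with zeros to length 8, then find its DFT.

Original 4-point DFT: [-2, -1+1i, 4, -1-1i]
Zero-padded 8-point DFT provides frequency interpolation.

DFT_8([x, 0, ...]) = [-2, -0.7071+1.1213i, -1+1i, 0.7071+3.1213i, 4, 0.7071-3.1213i, -1-1i, -0.7071-1.1213i]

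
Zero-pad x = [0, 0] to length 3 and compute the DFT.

Original 2-point DFT: [0, 0]
Zero-padded 3-point DFT provides frequency interpolation.

DFT_3([x, 0, ...]) = [0, 0, 0]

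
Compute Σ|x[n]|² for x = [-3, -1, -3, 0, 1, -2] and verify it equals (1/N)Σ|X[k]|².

Time domain:
Σ|x[n]|² = |-3|² + |-1|² + |-3|² + |0|² + |1|² + |-2|² = 24.0000

Frequency domain:
(1/6)Σ|X[k]|² = (1/6)(|-8|² + |-3.5000+2.5981i|² + |-0.5000-4.3301i|² + |-2|² + |-0.5000+4.3301i|² + |-3.5000-2.5981i|²) = (1/6)·144.0000 = 24.0000

Both sides agree, confirming Parseval's theorem.

Σ|x[n]|² = (1/N)Σ|X[k]|² = 24.0000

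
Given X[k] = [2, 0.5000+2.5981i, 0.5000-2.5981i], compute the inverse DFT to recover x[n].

x[n] = (1/3) Σ(k=0 to 2) X[k] · e^(2πikn/3)

Computing each x[n]:
x[0] = 1
x[1] = -1
x[2] = 2

x = [1, -1, 2]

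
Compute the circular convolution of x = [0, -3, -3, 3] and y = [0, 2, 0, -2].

(x ⊛ y)[n] = Σ(m=0 to 3) x[m] · y[(n-m) mod 4]

Computing each output sample:
(x ⊛ y)[0] = 12
(x ⊛ y)[1] = 6
(x ⊛ y)[2] = -12
(x ⊛ y)[3] = -6

x ⊛ y = [12, 6, -12, -6]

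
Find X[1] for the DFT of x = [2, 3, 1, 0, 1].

X[1] = Σ(n=0 to 4) x[n] · ω_5^(1n) where ω_5 = e^(-2πi/5)
= (2)·ω_5^0 + (3)·ω_5^1 + (1)·ω_5^2 + (0)·ω_5^3 + (1)·ω_5^4

X[1] = 2.4271-2.4899i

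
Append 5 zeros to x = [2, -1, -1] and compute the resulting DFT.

Original 3-point DFT: [0, 3, 3]
Zero-padded 8-point DFT provides frequency interpolation.

DFT_8([x, 0, ...]) = [0, 1.2929+1.7071i, 3+1i, 2.7071-0.2929i, 2, 2.7071+0.2929i, 3-1i, 1.2929-1.7071i]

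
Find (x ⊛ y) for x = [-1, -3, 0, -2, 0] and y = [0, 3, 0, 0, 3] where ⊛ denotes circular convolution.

(x ⊛ y)[n] = Σ(m=0 to 4) x[m] · y[(n-m) mod 5]

Computing each output sample:
(x ⊛ y)[0] = -9
(x ⊛ y)[1] = -3
(x ⊛ y)[2] = -15
(x ⊛ y)[3] = 0
(x ⊛ y)[4] = -9

x ⊛ y = [-9, -3, -15, 0, -9]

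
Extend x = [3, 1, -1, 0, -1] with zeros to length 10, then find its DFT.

Original 5-point DFT: [2, 3.8090-1.3143i, 2.6910-2.1266i, 2.6910+2.1266i, 3.8090+1.3143i]
Zero-padded 10-point DFT provides frequency interpolation.

DFT_10([x, 0, ...]) = [2, 4.3090+0.9511i, 3.8090-1.3143i, 3.1910-0.5878i, 2.6910-2.1266i, 0, 2.6910+2.1266i, 3.1910+0.5878i, 3.8090+1.3143i, 4.3090-0.9511i]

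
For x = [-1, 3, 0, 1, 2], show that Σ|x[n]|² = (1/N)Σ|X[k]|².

Time domain:
Σ|x[n]|² = |-1|² + |3|² + |0|² + |1|² + |2|² = 15.0000

Frequency domain:
(1/5)Σ|X[k]|² = (1/5)(|5|² + |-0.2639-0.3633i|² + |-4.7361-1.5388i|² + |-4.7361+1.5388i|² + |-0.2639+0.3633i|²) = (1/5)·75.0000 = 15.0000

Both sides agree, confirming Parseval's theorem.

Σ|x[n]|² = (1/N)Σ|X[k]|² = 15.0000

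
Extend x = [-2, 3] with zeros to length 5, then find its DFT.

Original 2-point DFT: [1, -5]
Zero-padded 5-point DFT provides frequency interpolation.

DFT_5([x, 0, ...]) = [1, -1.0729-2.8532i, -4.4271-1.7634i, -4.4271+1.7634i, -1.0729+2.8532i]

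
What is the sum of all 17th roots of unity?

Sum of all nth roots of unity equals 0 for n > 1 (geometric series with r ≠ 1).

0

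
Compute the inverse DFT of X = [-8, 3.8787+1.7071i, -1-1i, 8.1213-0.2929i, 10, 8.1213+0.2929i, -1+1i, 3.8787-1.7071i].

x[n] = (1/8) Σ(k=0 to 7) X[k] · e^(2πikn/8)

Computing each x[n]:
x[0] = 3
x[1] = -3
x[2] = 0
x[3] = -2
x[4] = -3
x[5] = -1
x[6] = 1
x[7] = -3

x = [3, -3, 0, -2, -3, -1, 1, -3]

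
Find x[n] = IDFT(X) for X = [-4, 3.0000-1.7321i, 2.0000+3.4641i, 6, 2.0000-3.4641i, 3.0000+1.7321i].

x[n] = (1/6) Σ(k=0 to 5) X[k] · e^(2πikn/6)

Computing each x[n]:
x[0] = 2
x[1] = -2
x[2] = 1
x[3] = -2
x[4] = -2
x[5] = -1

x = [2, -2, 1, -2, -2, -1]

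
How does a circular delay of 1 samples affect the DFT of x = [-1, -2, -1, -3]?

Time shift by 1: X_shifted[k] = ω_4^(1k) · X[k]
Shifted x = [-3, -1, -2, -1]

DFT(x[n-1]) = [-7, -1, -3, -1]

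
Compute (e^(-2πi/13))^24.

Since ω_13^13 = 1, powers reduce modulo 13.
24 mod 13 = 11
So ω_13^24 = ω_13^11 = e^(-2πi·11/13)

ω_13^24 = ω_13^11 = 0.5681+0.8230i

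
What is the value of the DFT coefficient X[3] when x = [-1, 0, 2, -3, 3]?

X[3] = Σ(n=0 to 4) x[n] · ω_5^(3n) where ω_5 = e^(-2πi/5)
= (-1)·ω_5^0 + (0)·ω_5^3 + (2)·ω_5^6 + (-3)·ω_5^9 + (3)·ω_5^12

X[3] = -3.7361-6.5186i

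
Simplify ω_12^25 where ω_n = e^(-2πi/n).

Since ω_12^12 = 1, powers reduce modulo 12.
25 mod 12 = 1
So ω_12^25 = ω_12^1 = e^(-2πi·1/12)

ω_12^25 = ω_12^1 = 0.8660-0.5000i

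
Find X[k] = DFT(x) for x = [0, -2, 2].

X[k] = Σ(n=0 to 2) x[n] · ω_3^(nk)
where ω_3 = e^(-2πi/3)

Computing each X[k]:
X[0] = 0
X[1] = 3.4641i
X[2] = -3.4641i

X = [0, 3.4641i, -3.4641i]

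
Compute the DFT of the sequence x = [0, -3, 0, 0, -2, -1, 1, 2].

X[k] = Σ(n=0 to 7) x[n] · ω_8^(nk)
where ω_8 = e^(-2πi/8)

Computing each X[k]:
X[0] = -3
X[1] = 2.0000+3.8284i
X[2] = -3+6i
X[3] = 2.0000+1.8284i
X[4] = 1
X[5] = 2.0000-1.8284i
X[6] = -3-6i
X[7] = 2.0000-3.8284i

X = [-3, 2.0000+3.8284i, -3+6i, 2.0000+1.8284i, 1, 2.0000-1.8284i, -3-6i, 2.0000-3.8284i]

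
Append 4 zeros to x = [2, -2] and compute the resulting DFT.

Original 2-point DFT: [0, 4]
Zero-padded 6-point DFT provides frequency interpolation.

DFT_6([x, 0, ...]) = [0, 1.0000+1.7321i, 3.0000+1.7321i, 4, 3.0000-1.7321i, 1.0000-1.7321i]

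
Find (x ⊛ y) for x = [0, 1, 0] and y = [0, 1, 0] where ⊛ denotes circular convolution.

(x ⊛ y)[n] = Σ(m=0 to 2) x[m] · y[(n-m) mod 3]

Computing each output sample:
(x ⊛ y)[0] = 0
(x ⊛ y)[1] = 0
(x ⊛ y)[2] = 1

x ⊛ y = [0, 0, 1]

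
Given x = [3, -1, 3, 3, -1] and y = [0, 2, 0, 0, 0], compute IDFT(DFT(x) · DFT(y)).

(x ⊛ y)[n] = Σ(m=0 to 4) x[m] · y[(n-m) mod 5]

Computing each output sample:
(x ⊛ y)[0] = -2
(x ⊛ y)[1] = 6
(x ⊛ y)[2] = -2
(x ⊛ y)[3] = 6
(x ⊛ y)[4] = 6

x ⊛ y = [-2, 6, -2, 6, 6]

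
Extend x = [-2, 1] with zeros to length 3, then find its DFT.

Original 2-point DFT: [-1, -3]
Zero-padded 3-point DFT provides frequency interpolation.

DFT_3([x, 0, ...]) = [-1, -2.5000-0.8660i, -2.5000+0.8660i]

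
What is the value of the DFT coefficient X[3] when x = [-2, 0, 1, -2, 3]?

X[3] = Σ(n=0 to 4) x[n] · ω_5^(3n) where ω_5 = e^(-2πi/5)
= (-2)·ω_5^0 + (0)·ω_5^3 + (1)·ω_5^6 + (-2)·ω_5^9 + (3)·ω_5^12

X[3] = -4.7361-4.6165i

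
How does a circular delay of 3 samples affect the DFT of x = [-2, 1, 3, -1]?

Time shift by 3: X_shifted[k] = ω_4^(3k) · X[k]
Shifted x = [1, 3, -1, -2]

DFT(x[n-3]) = [1, 2-5i, -1, 2+5i]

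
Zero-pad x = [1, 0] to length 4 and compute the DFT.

Original 2-point DFT: [1, 1]
Zero-padded 4-point DFT provides frequency interpolation.

DFT_4([x, 0, ...]) = [1, 1, 1, 1]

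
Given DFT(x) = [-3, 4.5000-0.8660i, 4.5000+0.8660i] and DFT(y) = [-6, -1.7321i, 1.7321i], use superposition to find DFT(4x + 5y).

By linearity: DFT(4x + 5y) = 4·DFT(x) + 5·DFT(y)
= 4·[-3, 4.5000-0.8660i, 4.5000+0.8660i] + 5·[-6, -1.7321i, 1.7321i]

Computing element-wise:
Z[0] = 4·(-3) + 5·(-6) = -42
Z[1] = 4·(4.5000-0.8660i) + 5·(-1.7321i) = 18.0000-12.1245i
Z[2] = 4·(4.5000+0.8660i) + 5·(1.7321i) = 18.0000+12.1245i

DFT(4x + 5y) = 4·X + 5·Y = [-42, 18.0000-12.1245i, 18.0000+12.1245i]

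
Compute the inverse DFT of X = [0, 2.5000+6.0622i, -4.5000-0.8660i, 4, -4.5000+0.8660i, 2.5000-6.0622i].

x[n] = (1/6) Σ(k=0 to 5) X[k] · e^(2πikn/6)

Computing each x[n]:
x[0] = 0
x[1] = -1
x[2] = -1
x[3] = -3
x[4] = 3
x[5] = 2

x = [0, -1, -1, -3, 3, 2]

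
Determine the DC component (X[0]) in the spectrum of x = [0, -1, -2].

X[0] = Σ(n=0 to 2) x[n] · ω_3^0 = Σ x[n]
= (0) + (-1) + (-2)

X[0] = -3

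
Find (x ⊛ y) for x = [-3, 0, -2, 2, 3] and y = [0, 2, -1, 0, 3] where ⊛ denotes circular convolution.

(x ⊛ y)[n] = Σ(m=0 to 4) x[m] · y[(n-m) mod 5]

Computing each output sample:
(x ⊛ y)[0] = 4
(x ⊛ y)[1] = -15
(x ⊛ y)[2] = 9
(x ⊛ y)[3] = 5
(x ⊛ y)[4] = -3

x ⊛ y = [4, -15, 9, 5, -3]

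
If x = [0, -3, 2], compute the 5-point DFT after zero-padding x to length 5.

Original 3-point DFT: [-1, 0.5000+4.3301i, 0.5000-4.3301i]
Zero-padded 5-point DFT provides frequency interpolation.

DFT_5([x, 0, ...]) = [-1, -2.5451+1.6776i, 3.0451+3.6655i, 3.0451-3.6655i, -2.5451-1.6776i]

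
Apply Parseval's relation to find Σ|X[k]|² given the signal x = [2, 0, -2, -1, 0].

Parseval: Σ|x[n]|² = (1/N)Σ|X[k]|², so Σ|X[k]|² = N·Σ|x[n]|² = 5·9.0000

Σ|X[k]|² = N·Σ|x[n]|² = 5·9.0000 = 45.0000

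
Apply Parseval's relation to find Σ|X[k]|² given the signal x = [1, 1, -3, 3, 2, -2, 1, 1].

Parseval: Σ|x[n]|² = (1/N)Σ|X[k]|², so Σ|X[k]|² = N·Σ|x[n]|² = 8·30.0000

Σ|X[k]|² = N·Σ|x[n]|² = 8·30.0000 = 240.0000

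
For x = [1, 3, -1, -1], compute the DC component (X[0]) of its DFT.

X[0] = Σ(n=0 to 3) x[n] · ω_4^0 = Σ x[n]
= (1) + (3) + (-1) + (-1)

X[0] = 2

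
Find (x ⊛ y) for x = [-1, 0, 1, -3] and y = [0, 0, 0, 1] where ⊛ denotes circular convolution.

(x ⊛ y)[n] = Σ(m=0 to 3) x[m] · y[(n-m) mod 4]

Computing each output sample:
(x ⊛ y)[0] = 0
(x ⊛ y)[1] = 1
(x ⊛ y)[2] = -3
(x ⊛ y)[3] = -1

x ⊛ y = [0, 1, -3, -1]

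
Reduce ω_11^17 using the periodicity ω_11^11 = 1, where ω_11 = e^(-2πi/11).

Since ω_11^11 = 1, powers reduce modulo 11.
17 mod 11 = 6
So ω_11^17 = ω_11^6 = e^(-2πi·6/11)

ω_11^17 = ω_11^6 = -0.9595+0.2817i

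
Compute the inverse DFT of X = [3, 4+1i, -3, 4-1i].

x[n] = (1/4) Σ(k=0 to 3) X[k] · e^(2πikn/4)

Computing each x[n]:
x[0] = 2
x[1] = 1
x[2] = -2
x[3] = 2

x = [2, 1, -2, 2]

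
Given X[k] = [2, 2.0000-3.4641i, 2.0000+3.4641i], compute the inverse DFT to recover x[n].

x[n] = (1/3) Σ(k=0 to 2) X[k] · e^(2πikn/3)

Computing each x[n]:
x[0] = 2
x[1] = 2
x[2] = -2

x = [2, 2, -2]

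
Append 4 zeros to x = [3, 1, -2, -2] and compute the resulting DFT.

Original 4-point DFT: [0, 5-3i, 2, 5+3i]
Zero-padded 8-point DFT provides frequency interpolation.

DFT_8([x, 0, ...]) = [0, 5.1213+2.7071i, 5-3i, 0.8787-1.2929i, 2, 0.8787+1.2929i, 5+3i, 5.1213-2.7071i]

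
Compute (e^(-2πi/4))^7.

Since ω_4^4 = 1, powers reduce modulo 4.
7 mod 4 = 3
So ω_4^7 = ω_4^3 = e^(-2πi·3/4)

ω_4^7 = ω_4^3 = 1i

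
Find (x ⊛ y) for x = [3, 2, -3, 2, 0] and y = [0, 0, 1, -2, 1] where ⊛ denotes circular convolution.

(x ⊛ y)[n] = Σ(m=0 to 4) x[m] · y[(n-m) mod 5]

Computing each output sample:
(x ⊛ y)[0] = 10
(x ⊛ y)[1] = -7
(x ⊛ y)[2] = 5
(x ⊛ y)[3] = -4
(x ⊛ y)[4] = -4

x ⊛ y = [10, -7, 5, -4, -4]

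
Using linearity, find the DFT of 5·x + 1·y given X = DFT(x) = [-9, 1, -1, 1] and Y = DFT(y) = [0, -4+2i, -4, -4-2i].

By linearity: DFT(5x + 1y) = 5·DFT(x) + 1·DFT(y)
= 5·[-9, 1, -1, 1] + 1·[0, -4+2i, -4, -4-2i]

Computing element-wise:
Z[0] = 5·(-9) + 1·(0) = -45
Z[1] = 5·(1) + 1·(-4+2i) = 1+2i
Z[2] = 5·(-1) + 1·(-4) = -9
Z[3] = 5·(1) + 1·(-4-2i) = 1-2i

DFT(5x + 1y) = 5·X + 1·Y = [-45, 1+2i, -9, 1-2i]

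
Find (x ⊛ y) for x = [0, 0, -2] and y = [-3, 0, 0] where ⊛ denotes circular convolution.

(x ⊛ y)[n] = Σ(m=0 to 2) x[m] · y[(n-m) mod 3]

Computing each output sample:
(x ⊛ y)[0] = 0
(x ⊛ y)[1] = 0
(x ⊛ y)[2] = 6

x ⊛ y = [0, 0, 6]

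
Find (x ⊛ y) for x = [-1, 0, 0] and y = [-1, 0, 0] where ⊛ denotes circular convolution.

(x ⊛ y)[n] = Σ(m=0 to 2) x[m] · y[(n-m) mod 3]

Computing each output sample:
(x ⊛ y)[0] = 1
(x ⊛ y)[1] = 0
(x ⊛ y)[2] = 0

x ⊛ y = [1, 0, 0]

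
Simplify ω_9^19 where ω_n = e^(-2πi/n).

Since ω_9^9 = 1, powers reduce modulo 9.
19 mod 9 = 1
So ω_9^19 = ω_9^1 = e^(-2πi·1/9)

ω_9^19 = ω_9^1 = 0.7660-0.6428i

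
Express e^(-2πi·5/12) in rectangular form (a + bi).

ω_12^5 = e^(-2πi·5/12)
= cos(-2π·5/12) + i·sin(-2π·5/12)
= cos(-10π/12) + i·sin(-10π/12)

ω_12^5 = cos(-10π/12) + i·sin(-10π/12) = -0.8660-0.5000i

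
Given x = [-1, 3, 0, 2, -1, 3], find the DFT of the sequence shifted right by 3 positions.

Time shift by 3: X_shifted[k] = ω_6^(3k) · X[k]
Shifted x = [2, -1, 3, -1, 3, 0]

DFT(x[n-3]) = [6, -0.5000+0.8660i, -1.5000+0.8660i, 10, -1.5000-0.8660i, -0.5000-0.8660i]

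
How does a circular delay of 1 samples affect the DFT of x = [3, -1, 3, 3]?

Time shift by 1: X_shifted[k] = ω_4^(1k) · X[k]
Shifted x = [3, 3, -1, 3]

DFT(x[n-1]) = [8, 4, -4, 4]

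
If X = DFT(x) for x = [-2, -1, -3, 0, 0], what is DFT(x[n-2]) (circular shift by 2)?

Time shift by 2: X_shifted[k] = ω_5^(2k) · X[k]
Shifted x = [0, 0, -2, -1, -3]

DFT(x[n-2]) = [-6, 1.5000-2.2654i, 1.5000-2.7144i, 1.5000+2.7144i, 1.5000+2.2654i]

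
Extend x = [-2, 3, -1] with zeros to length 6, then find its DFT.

Original 3-point DFT: [0, -3.0000-3.4641i, -3.0000+3.4641i]
Zero-padded 6-point DFT provides frequency interpolation.

DFT_6([x, 0, ...]) = [0, -1.7321i, -3.0000-3.4641i, -6, -3.0000+3.4641i, 1.7321i]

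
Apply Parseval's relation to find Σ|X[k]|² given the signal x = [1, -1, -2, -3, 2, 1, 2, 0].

Parseval: Σ|x[n]|² = (1/N)Σ|X[k]|², so Σ|X[k]|² = N·Σ|x[n]|² = 8·24.0000

Σ|X[k]|² = N·Σ|x[n]|² = 8·24.0000 = 192.0000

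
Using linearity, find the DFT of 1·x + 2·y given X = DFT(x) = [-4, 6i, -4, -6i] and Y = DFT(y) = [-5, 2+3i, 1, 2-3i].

By linearity: DFT(1x + 2y) = 1·DFT(x) + 2·DFT(y)
= 1·[-4, 6i, -4, -6i] + 2·[-5, 2+3i, 1, 2-3i]

Computing element-wise:
Z[0] = 1·(-4) + 2·(-5) = -14
Z[1] = 1·(6i) + 2·(2+3i) = 4+12i
Z[2] = 1·(-4) + 2·(1) = -2
Z[3] = 1·(-6i) + 2·(2-3i) = 4-12i

DFT(1x + 2y) = 1·X + 2·Y = [-14, 4+12i, -2, 4-12i]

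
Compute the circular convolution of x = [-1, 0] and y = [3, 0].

(x ⊛ y)[n] = Σ(m=0 to 1) x[m] · y[(n-m) mod 2]

Computing each output sample:
(x ⊛ y)[0] = -3
(x ⊛ y)[1] = 0

x ⊛ y = [-3, 0]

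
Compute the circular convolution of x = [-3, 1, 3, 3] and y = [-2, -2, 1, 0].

(x ⊛ y)[n] = Σ(m=0 to 3) x[m] · y[(n-m) mod 4]

Computing each output sample:
(x ⊛ y)[0] = 3
(x ⊛ y)[1] = 7
(x ⊛ y)[2] = -11
(x ⊛ y)[3] = -11

x ⊛ y = [3, 7, -11, -11]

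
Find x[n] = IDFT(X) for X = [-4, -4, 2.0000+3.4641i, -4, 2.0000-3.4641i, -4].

x[n] = (1/6) Σ(k=0 to 5) X[k] · e^(2πikn/6)

Computing each x[n]:
x[0] = -2
x[1] = -2
x[2] = 0
x[3] = 2
x[4] = -2
x[5] = 0

x = [-2, -2, 0, 2, -2, 0]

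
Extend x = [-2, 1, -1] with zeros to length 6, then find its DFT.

Original 3-point DFT: [-2, -2.0000-1.7321i, -2.0000+1.7321i]
Zero-padded 6-point DFT provides frequency interpolation.

DFT_6([x, 0, ...]) = [-2, -1, -2.0000-1.7321i, -4, -2.0000+1.7321i, -1]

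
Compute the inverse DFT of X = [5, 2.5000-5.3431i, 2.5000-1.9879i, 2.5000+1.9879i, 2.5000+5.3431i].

x[n] = (1/5) Σ(k=0 to 4) X[k] · e^(2πikn/5)

Computing each x[n]:
x[0] = 3
x[1] = 3
x[2] = 1
x[3] = 0
x[4] = -2

x = [3, 3, 1, 0, -2]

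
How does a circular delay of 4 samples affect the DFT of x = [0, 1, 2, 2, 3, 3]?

Time shift by 4: X_shifted[k] = ω_6^(4k) · X[k]
Shifted x = [2, 2, 3, 3, 0, 1]

DFT(x[n-4]) = [11, -1.0000-3.4641i, 2.0000+1.7321i, -1, 2.0000-1.7321i, -1.0000+3.4641i]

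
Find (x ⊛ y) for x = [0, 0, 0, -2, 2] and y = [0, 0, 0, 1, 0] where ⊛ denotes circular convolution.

(x ⊛ y)[n] = Σ(m=0 to 4) x[m] · y[(n-m) mod 5]

Computing each output sample:
(x ⊛ y)[0] = 0
(x ⊛ y)[1] = -2
(x ⊛ y)[2] = 2
(x ⊛ y)[3] = 0
(x ⊛ y)[4] = 0

x ⊛ y = [0, -2, 2, 0, 0]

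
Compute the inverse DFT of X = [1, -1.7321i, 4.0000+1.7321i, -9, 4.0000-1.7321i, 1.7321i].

x[n] = (1/6) Σ(k=0 to 5) X[k] · e^(2πikn/6)

Computing each x[n]:
x[0] = 0
x[1] = 1
x[2] = -1
x[3] = 3
x[4] = -3
x[5] = 1

x = [0, 1, -1, 3, -3, 1]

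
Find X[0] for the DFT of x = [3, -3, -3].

X[0] = Σ(n=0 to 2) x[n] · ω_3^0 = Σ x[n]
= (3) + (-3) + (-3)

X[0] = -3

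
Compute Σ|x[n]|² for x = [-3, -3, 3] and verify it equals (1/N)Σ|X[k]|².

Time domain:
Σ|x[n]|² = |-3|² + |-3|² + |3|² = 27.0000

Frequency domain:
(1/3)Σ|X[k]|² = (1/3)(|-3|² + |-3.0000+5.1962i|² + |-3.0000-5.1962i|²) = (1/3)·81.0000 = 27.0000

Both sides agree, confirming Parseval's theorem.

Σ|x[n]|² = (1/N)Σ|X[k]|² = 27.0000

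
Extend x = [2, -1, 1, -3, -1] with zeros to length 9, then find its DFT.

Original 5-point DFT: [-2, 3.0000-2.3511i, 3.0000+3.8042i, 3.0000-3.8042i, 3.0000+2.3511i]
Zero-padded 9-point DFT provides frequency interpolation.

DFT_9([x, 0, ...]) = [-2, 3.8473+2.5981i, 1.6206-2.5981i, -0.5000+2.5981i, 5.0321+2.5981i, 5.0321-2.5981i, -0.5000-2.5981i, 1.6206+2.5981i, 3.8473-2.5981i]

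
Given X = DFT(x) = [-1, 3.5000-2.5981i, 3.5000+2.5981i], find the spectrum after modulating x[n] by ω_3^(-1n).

Modulation property: DFT(ω_3^(-1n)·x[n]) = X[(k-1) mod 3], so circularly shift X by 1 positions.

X[k-1] = [3.5000+2.5981i, -1, 3.5000-2.5981i]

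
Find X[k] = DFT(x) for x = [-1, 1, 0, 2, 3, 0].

X[k] = Σ(n=0 to 5) x[n] · ω_6^(nk)
where ω_6 = e^(-2πi/6)

Computing each X[k]:
X[0] = 5
X[1] = -4.0000+1.7321i
X[2] = -1.0000-3.4641i
X[3] = -1
X[4] = -1.0000+3.4641i
X[5] = -4.0000-1.7321i

X = [5, -4.0000+1.7321i, -1.0000-3.4641i, -1, -1.0000+3.4641i, -4.0000-1.7321i]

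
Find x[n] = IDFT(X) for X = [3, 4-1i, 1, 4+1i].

x[n] = (1/4) Σ(k=0 to 3) X[k] · e^(2πikn/4)

Computing each x[n]:
x[0] = 3
x[1] = 1
x[2] = -1
x[3] = 0

x = [3, 1, -1, 0]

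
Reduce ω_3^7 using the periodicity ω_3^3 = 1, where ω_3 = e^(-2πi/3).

Since ω_3^3 = 1, powers reduce modulo 3.
7 mod 3 = 1
So ω_3^7 = ω_3^1 = e^(-2πi·1/3)

ω_3^7 = ω_3^1 = -0.5000-0.8660i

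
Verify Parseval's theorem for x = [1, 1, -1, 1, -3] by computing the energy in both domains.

Time domain:
Σ|x[n]|² = |1|² + |1|² + |-1|² + |1|² + |-3|² = 13.0000

Frequency domain:
(1/5)Σ|X[k]|² = (1/5)(|-1|² + |0.3820-2.6287i|² + |2.6180-4.2533i|² + |2.6180+4.2533i|² + |0.3820+2.6287i|²) = (1/5)·65.0000 = 13.0000

Both sides agree, confirming Parseval's theorem.

Σ|x[n]|² = (1/N)Σ|X[k]|² = 13.0000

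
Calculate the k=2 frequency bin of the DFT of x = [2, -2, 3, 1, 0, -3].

X[2] = Σ(n=0 to 5) x[n] · ω_6^(2n) where ω_6 = e^(-2πi/6)
= (2)·ω_6^0 + (-2)·ω_6^2 + (3)·ω_6^4 + (1)·ω_6^6 + (0)·ω_6^8 + (-3)·ω_6^10

X[2] = 4.0000+1.7321i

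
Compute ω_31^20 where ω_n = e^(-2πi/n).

ω_31^20 = e^(-2πi·20/31)
= cos(-2π·20/31) + i·sin(-2π·20/31)
= cos(-40π/31) + i·sin(-40π/31)

ω_31^20 = cos(-40π/31) + i·sin(-40π/31) = -0.6121+0.7908i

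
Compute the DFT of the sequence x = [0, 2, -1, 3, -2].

X[k] = Σ(n=0 to 4) x[n] · ω_5^(nk)
where ω_5 = e^(-2πi/5)

Computing each X[k]:
X[0] = 2
X[1] = -1.6180-1.4531i
X[2] = 0.6180-6.1554i
X[3] = 0.6180+6.1554i
X[4] = -1.6180+1.4531i

X = [2, -1.6180-1.4531i, 0.6180-6.1554i, 0.6180+6.1554i, -1.6180+1.4531i]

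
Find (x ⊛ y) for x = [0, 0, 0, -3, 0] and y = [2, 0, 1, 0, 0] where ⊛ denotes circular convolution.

(x ⊛ y)[n] = Σ(m=0 to 4) x[m] · y[(n-m) mod 5]

Computing each output sample:
(x ⊛ y)[0] = -3
(x ⊛ y)[1] = 0
(x ⊛ y)[2] = 0
(x ⊛ y)[3] = -6
(x ⊛ y)[4] = 0

x ⊛ y = [-3, 0, 0, -6, 0]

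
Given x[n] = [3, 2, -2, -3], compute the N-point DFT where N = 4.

X[k] = Σ(n=0 to 3) x[n] · ω_4^(nk)
where ω_4 = e^(-2πi/4)

Computing each X[k]:
X[0] = 0
X[1] = 5-5i
X[2] = 2
X[3] = 5+5i

X = [0, 5-5i, 2, 5+5i]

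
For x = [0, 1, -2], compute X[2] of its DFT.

X[2] = Σ(n=0 to 2) x[n] · ω_3^(2n) where ω_3 = e^(-2πi/3)
= (0)·ω_3^0 + (1)·ω_3^2 + (-2)·ω_3^4

X[2] = 0.5000+2.5981i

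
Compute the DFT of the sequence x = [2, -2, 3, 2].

X[k] = Σ(n=0 to 3) x[n] · ω_4^(nk)
where ω_4 = e^(-2πi/4)

Computing each X[k]:
X[0] = 5
X[1] = -1+4i
X[2] = 5
X[3] = -1-4i

X = [5, -1+4i, 5, -1-4i]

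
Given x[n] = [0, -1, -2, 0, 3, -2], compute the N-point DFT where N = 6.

X[k] = Σ(n=0 to 5) x[n] · ω_6^(nk)
where ω_6 = e^(-2πi/6)

Computing each X[k]:
X[0] = -2
X[1] = -2.0000+3.4641i
X[2] = 1.0000-5.1962i
X[3] = 4
X[4] = 1.0000+5.1962i
X[5] = -2.0000-3.4641i

X = [-2, -2.0000+3.4641i, 1.0000-5.1962i, 4, 1.0000+5.1962i, -2.0000-3.4641i]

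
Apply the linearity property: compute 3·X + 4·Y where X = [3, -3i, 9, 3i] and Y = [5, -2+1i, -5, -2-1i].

By linearity: DFT(3x + 4y) = 3·DFT(x) + 4·DFT(y)
= 3·[3, -3i, 9, 3i] + 4·[5, -2+1i, -5, -2-1i]

Computing element-wise:
Z[0] = 3·(3) + 4·(5) = 29
Z[1] = 3·(-3i) + 4·(-2+1i) = -8-5i
Z[2] = 3·(9) + 4·(-5) = 7
Z[3] = 3·(3i) + 4·(-2-1i) = -8+5i

DFT(3x + 4y) = 3·X + 4·Y = [29, -8-5i, 7, -8+5i]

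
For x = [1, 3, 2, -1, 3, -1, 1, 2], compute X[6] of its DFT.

X[6] = Σ(n=0 to 7) x[n] · ω_8^(6n) where ω_8 = e^(-2πi/8)
= (1)·ω_8^0 + (3)·ω_8^6 + (2)·ω_8^12 + (-1)·ω_8^18 + (3)·ω_8^24 + (-1)·ω_8^30 + (1)·ω_8^36 + (2)·ω_8^42

X[6] = 1+1i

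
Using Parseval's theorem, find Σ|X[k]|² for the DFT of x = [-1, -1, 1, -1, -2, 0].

Parseval: Σ|x[n]|² = (1/N)Σ|X[k]|², so Σ|X[k]|² = N·Σ|x[n]|² = 6·8.0000

Σ|X[k]|² = N·Σ|x[n]|² = 6·8.0000 = 48.0000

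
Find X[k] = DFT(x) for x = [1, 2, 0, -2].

X[k] = Σ(n=0 to 3) x[n] · ω_4^(nk)
where ω_4 = e^(-2πi/4)

Computing each X[k]:
X[0] = 1
X[1] = 1-4i
X[2] = 1
X[3] = 1+4i

X = [1, 1-4i, 1, 1+4i]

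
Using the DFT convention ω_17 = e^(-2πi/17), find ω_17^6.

ω_17^6 = e^(-2πi·6/17)
= cos(-2π·6/17) + i·sin(-2π·6/17)
= cos(-12π/17) + i·sin(-12π/17)

ω_17^6 = cos(-12π/17) + i·sin(-12π/17) = -0.6026-0.7980i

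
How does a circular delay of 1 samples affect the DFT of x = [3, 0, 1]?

Time shift by 1: X_shifted[k] = ω_3^(1k) · X[k]
Shifted x = [1, 3, 0]

DFT(x[n-1]) = [4, -0.5000-2.5981i, -0.5000+2.5981i]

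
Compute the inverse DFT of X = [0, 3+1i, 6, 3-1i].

x[n] = (1/4) Σ(k=0 to 3) X[k] · e^(2πikn/4)

Computing each x[n]:
x[0] = 3
x[1] = -2
x[2] = 0
x[3] = -1

x = [3, -2, 0, -1]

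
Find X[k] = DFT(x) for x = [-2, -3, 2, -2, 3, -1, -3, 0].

X[k] = Σ(n=0 to 7) x[n] · ω_8^(nk)
where ω_8 = e^(-2πi/8)

Computing each X[k]:
X[0] = -6
X[1] = -5.0000-2.1716i
X[2] = 2+2i
X[3] = -5.0000+7.8284i
X[4] = 6
X[5] = -5.0000-7.8284i
X[6] = 2-2i
X[7] = -5.0000+2.1716i

X = [-6, -5.0000-2.1716i, 2+2i, -5.0000+7.8284i, 6, -5.0000-7.8284i, 2-2i, -5.0000+2.1716i]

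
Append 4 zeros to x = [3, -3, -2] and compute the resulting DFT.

Original 3-point DFT: [-2, 5.5000+0.8660i, 5.5000-0.8660i]
Zero-padded 7-point DFT provides frequency interpolation.

DFT_7([x, 0, ...]) = [-2, 1.5746+4.2954i, 5.4695+2.0570i, 4.4559-0.2620i, 4.4559+0.2620i, 5.4695-2.0570i, 1.5746-4.2954i]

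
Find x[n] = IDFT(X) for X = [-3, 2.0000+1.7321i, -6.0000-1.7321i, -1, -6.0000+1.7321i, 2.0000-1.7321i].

x[n] = (1/6) Σ(k=0 to 5) X[k] · e^(2πikn/6)

Computing each x[n]:
x[0] = -2
x[1] = 1
x[2] = -1
x[3] = -3
x[4] = 1
x[5] = 1

x = [-2, 1, -1, -3, 1, 1]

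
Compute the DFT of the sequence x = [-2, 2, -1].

X[k] = Σ(n=0 to 2) x[n] · ω_3^(nk)
where ω_3 = e^(-2πi/3)

Computing each X[k]:
X[0] = -1
X[1] = -2.5000-2.5981i
X[2] = -2.5000+2.5981i

X = [-1, -2.5000-2.5981i, -2.5000+2.5981i]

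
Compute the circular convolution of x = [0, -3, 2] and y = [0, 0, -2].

(x ⊛ y)[n] = Σ(m=0 to 2) x[m] · y[(n-m) mod 3]

Computing each output sample:
(x ⊛ y)[0] = 6
(x ⊛ y)[1] = -4
(x ⊛ y)[2] = 0

x ⊛ y = [6, -4, 0]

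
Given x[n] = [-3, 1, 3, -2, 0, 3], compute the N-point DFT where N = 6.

X[k] = Σ(n=0 to 5) x[n] · ω_6^(nk)
where ω_6 = e^(-2πi/6)

Computing each X[k]:
X[0] = 2
X[1] = -0.5000-0.8660i
X[2] = -8.5000+4.3301i
X[3] = -2
X[4] = -8.5000-4.3301i
X[5] = -0.5000+0.8660i

X = [2, -0.5000-0.8660i, -8.5000+4.3301i, -2, -8.5000-4.3301i, -0.5000+0.8660i]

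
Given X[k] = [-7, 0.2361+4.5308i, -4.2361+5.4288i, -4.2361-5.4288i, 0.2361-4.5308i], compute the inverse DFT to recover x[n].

x[n] = (1/5) Σ(k=0 to 4) X[k] · e^(2πikn/5)

Computing each x[n]:
x[0] = -3
x[1] = -3
x[2] = -1
x[3] = -3
x[4] = 3

x = [-3, -3, -1, -3, 3]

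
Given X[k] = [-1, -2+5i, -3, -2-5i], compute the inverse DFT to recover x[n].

x[n] = (1/4) Σ(k=0 to 3) X[k] · e^(2πikn/4)

Computing each x[n]:
x[0] = -2
x[1] = -2
x[2] = 0
x[3] = 3

x = [-2, -2, 0, 3]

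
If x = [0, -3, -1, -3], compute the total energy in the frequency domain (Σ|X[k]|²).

Parseval: Σ|x[n]|² = (1/N)Σ|X[k]|², so Σ|X[k]|² = N·Σ|x[n]|² = 4·19.0000

Σ|X[k]|² = N·Σ|x[n]|² = 4·19.0000 = 76.0000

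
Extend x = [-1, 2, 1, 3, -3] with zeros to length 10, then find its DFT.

Original 5-point DFT: [2, -4.5451-3.5797i, 1.0451-4.8410i, 1.0451+4.8410i, -4.5451+3.5797i]
Zero-padded 10-point DFT provides frequency interpolation.

DFT_10([x, 0, ...]) = [2, 2.4271-3.2164i, -4.5451-3.5797i, -0.9271+3.3022i, 1.0451-4.8410i, -8, 1.0451+4.8410i, -0.9271-3.3022i, -4.5451+3.5797i, 2.4271+3.2164i]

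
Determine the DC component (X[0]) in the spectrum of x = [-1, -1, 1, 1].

X[0] = Σ(n=0 to 3) x[n] · ω_4^0 = Σ x[n]
= (-1) + (-1) + (1) + (1)

X[0] = 0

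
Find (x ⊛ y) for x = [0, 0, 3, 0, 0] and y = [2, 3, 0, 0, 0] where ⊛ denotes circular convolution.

(x ⊛ y)[n] = Σ(m=0 to 4) x[m] · y[(n-m) mod 5]

Computing each output sample:
(x ⊛ y)[0] = 0
(x ⊛ y)[1] = 0
(x ⊛ y)[2] = 6
(x ⊛ y)[3] = 9
(x ⊛ y)[4] = 0

x ⊛ y = [0, 0, 6, 9, 0]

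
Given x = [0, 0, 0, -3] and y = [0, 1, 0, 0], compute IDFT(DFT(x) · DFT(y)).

(x ⊛ y)[n] = Σ(m=0 to 3) x[m] · y[(n-m) mod 4]

Computing each output sample:
(x ⊛ y)[0] = -3
(x ⊛ y)[1] = 0
(x ⊛ y)[2] = 0
(x ⊛ y)[3] = 0

x ⊛ y = [-3, 0, 0, 0]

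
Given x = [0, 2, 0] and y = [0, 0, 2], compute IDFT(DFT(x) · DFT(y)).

(x ⊛ y)[n] = Σ(m=0 to 2) x[m] · y[(n-m) mod 3]

Computing each output sample:
(x ⊛ y)[0] = 4
(x ⊛ y)[1] = 0
(x ⊛ y)[2] = 0

x ⊛ y = [4, 0, 0]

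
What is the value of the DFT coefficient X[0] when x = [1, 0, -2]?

X[0] = Σ(n=0 to 2) x[n] · ω_3^0 = Σ x[n]
= (1) + (0) + (-2)

X[0] = -1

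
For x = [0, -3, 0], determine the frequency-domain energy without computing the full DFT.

Parseval: Σ|x[n]|² = (1/N)Σ|X[k]|², so Σ|X[k]|² = N·Σ|x[n]|² = 3·9.0000

Σ|X[k]|² = N·Σ|x[n]|² = 3·9.0000 = 27.0000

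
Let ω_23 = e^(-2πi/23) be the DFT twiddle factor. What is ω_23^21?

ω_23^21 = e^(-2πi·21/23)
= cos(-2π·21/23) + i·sin(-2π·21/23)
= cos(-42π/23) + i·sin(-42π/23)

ω_23^21 = cos(-42π/23) + i·sin(-42π/23) = 0.8544+0.5196i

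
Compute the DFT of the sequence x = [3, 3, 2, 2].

X[k] = Σ(n=0 to 3) x[n] · ω_4^(nk)
where ω_4 = e^(-2πi/4)

Computing each X[k]:
X[0] = 10
X[1] = 1-1i
X[2] = 0
X[3] = 1+1i

X = [10, 1-1i, 0, 1+1i]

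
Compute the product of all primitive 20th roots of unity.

The primitive 20th roots of unity are ω_20^k for k coprime to 20: k ∈ {1, 3, 7, 9, 11, 13, 17, 19}
Their product equals the constant term of the cyclotomic polynomial Φ_20(x) up to sign.
For n ≥ 3, the product of all primitive nth roots of unity is 1. (For n=1 it is 1; for n=2 it is -1.)

1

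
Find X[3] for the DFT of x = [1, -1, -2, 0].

X[3] = Σ(n=0 to 3) x[n] · ω_4^(3n) where ω_4 = e^(-2πi/4)
= (1)·ω_4^0 + (-1)·ω_4^3 + (-2)·ω_4^6 + (0)·ω_4^9

X[3] = 3-1i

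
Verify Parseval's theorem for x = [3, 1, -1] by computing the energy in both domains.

Time domain:
Σ|x[n]|² = |3|² + |1|² + |-1|² = 11.0000

Frequency domain:
(1/3)Σ|X[k]|² = (1/3)(|3|² + |3.0000-1.7321i|² + |3.0000+1.7321i|²) = (1/3)·33.0000 = 11.0000

Both sides agree, confirming Parseval's theorem.

Σ|x[n]|² = (1/N)Σ|X[k]|² = 11.0000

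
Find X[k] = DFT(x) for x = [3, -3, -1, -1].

X[k] = Σ(n=0 to 3) x[n] · ω_4^(nk)
where ω_4 = e^(-2πi/4)

Computing each X[k]:
X[0] = -2
X[1] = 4+2i
X[2] = 6
X[3] = 4-2i

X = [-2, 4+2i, 6, 4-2i]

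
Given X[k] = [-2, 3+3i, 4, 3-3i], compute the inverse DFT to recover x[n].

x[n] = (1/4) Σ(k=0 to 3) X[k] · e^(2πikn/4)

Computing each x[n]:
x[0] = 2
x[1] = -3
x[2] = -1
x[3] = 0

x = [2, -3, -1, 0]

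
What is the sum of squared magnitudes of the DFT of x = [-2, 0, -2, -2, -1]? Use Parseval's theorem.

Parseval: Σ|x[n]|² = (1/N)Σ|X[k]|², so Σ|X[k]|² = N·Σ|x[n]|² = 5·13.0000

Σ|X[k]|² = N·Σ|x[n]|² = 5·13.0000 = 65.0000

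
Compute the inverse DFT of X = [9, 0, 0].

x[n] = (1/3) Σ(k=0 to 2) X[k] · e^(2πikn/3)

Computing each x[n]:
x[0] = 3
x[1] = 3
x[2] = 3

x = [3, 3, 3]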